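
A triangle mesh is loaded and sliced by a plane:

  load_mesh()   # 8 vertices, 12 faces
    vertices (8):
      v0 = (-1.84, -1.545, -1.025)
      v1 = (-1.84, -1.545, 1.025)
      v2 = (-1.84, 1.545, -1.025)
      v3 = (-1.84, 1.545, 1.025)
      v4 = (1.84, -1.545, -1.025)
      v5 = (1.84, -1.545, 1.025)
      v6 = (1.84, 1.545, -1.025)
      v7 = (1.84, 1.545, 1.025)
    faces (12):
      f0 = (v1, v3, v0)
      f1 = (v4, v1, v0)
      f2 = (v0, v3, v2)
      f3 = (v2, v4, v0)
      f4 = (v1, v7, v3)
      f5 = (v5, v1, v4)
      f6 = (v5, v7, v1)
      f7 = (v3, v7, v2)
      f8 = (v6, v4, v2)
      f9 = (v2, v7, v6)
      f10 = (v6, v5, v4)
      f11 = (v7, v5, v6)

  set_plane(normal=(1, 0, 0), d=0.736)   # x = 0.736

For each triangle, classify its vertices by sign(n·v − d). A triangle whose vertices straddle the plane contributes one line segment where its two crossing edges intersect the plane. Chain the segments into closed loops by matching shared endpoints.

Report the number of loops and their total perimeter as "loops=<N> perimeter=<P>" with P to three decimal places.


loops=1 perimeter=10.280

Straddling triangles (8 of 12):
  (v4,v1,v0) [+--] → (0.736, -1.545, -0.41)–(0.736, -1.545, -1.025)  len=0.6150
  (v2,v4,v0) [-+-] → (0.736, -0.618, -1.025)–(0.736, -1.545, -1.025)  len=0.9270
  (v1,v7,v3) [-+-] → (0.736, 0.618, 1.025)–(0.736, 1.545, 1.025)  len=0.9270
  (v5,v1,v4) [+-+] → (0.736, -1.545, 1.025)–(0.736, -1.545, -0.41)  len=1.4350
  (v5,v7,v1) [++-] → (0.736, 0.618, 1.025)–(0.736, -1.545, 1.025)  len=2.1630
  (v3,v7,v2) [-+-] → (0.736, 1.545, 1.025)–(0.736, 1.545, 0.41)  len=0.6150
  (v6,v4,v2) [++-] → (0.736, -0.618, -1.025)–(0.736, 1.545, -1.025)  len=2.1630
  (v2,v7,v6) [-++] → (0.736, 1.545, 0.41)–(0.736, 1.545, -1.025)  len=1.4350

Chained into 1 loop(s):
  loop 1: 8 segments, perimeter = 10.2800
Total perimeter = 10.280


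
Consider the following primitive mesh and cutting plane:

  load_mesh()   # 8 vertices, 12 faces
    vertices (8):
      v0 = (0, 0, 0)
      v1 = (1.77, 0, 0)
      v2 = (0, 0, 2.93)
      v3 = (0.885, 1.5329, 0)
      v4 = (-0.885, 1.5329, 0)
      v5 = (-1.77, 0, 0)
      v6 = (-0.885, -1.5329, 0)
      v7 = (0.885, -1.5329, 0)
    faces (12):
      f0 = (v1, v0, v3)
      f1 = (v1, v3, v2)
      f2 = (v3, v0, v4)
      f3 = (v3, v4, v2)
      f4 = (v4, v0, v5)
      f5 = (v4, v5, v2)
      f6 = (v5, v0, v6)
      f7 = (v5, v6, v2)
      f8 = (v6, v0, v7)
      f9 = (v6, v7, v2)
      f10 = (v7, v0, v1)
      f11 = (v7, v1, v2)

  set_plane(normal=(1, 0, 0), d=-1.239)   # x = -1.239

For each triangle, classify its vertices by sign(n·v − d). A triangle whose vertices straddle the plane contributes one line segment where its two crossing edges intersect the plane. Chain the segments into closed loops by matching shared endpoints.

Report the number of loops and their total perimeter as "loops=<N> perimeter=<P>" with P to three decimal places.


loops=1 perimeter=4.384

Straddling triangles (4 of 12):
  (v4,v0,v5) [++-] → (-1.239, 0, 0)–(-1.239, 0.91974, 0)  len=0.9197
  (v4,v5,v2) [+-+] → (-1.239, 0.91974, 0)–(-1.239, 0, 0.879)  len=1.2722
  (v5,v0,v6) [-++] → (-1.239, 0, 0)–(-1.239, -0.91974, 0)  len=0.9197
  (v5,v6,v2) [-++] → (-1.239, -0.91974, 0)–(-1.239, 0, 0.879)  len=1.2722

Chained into 1 loop(s):
  loop 1: 4 segments, perimeter = 4.3839
Total perimeter = 4.384


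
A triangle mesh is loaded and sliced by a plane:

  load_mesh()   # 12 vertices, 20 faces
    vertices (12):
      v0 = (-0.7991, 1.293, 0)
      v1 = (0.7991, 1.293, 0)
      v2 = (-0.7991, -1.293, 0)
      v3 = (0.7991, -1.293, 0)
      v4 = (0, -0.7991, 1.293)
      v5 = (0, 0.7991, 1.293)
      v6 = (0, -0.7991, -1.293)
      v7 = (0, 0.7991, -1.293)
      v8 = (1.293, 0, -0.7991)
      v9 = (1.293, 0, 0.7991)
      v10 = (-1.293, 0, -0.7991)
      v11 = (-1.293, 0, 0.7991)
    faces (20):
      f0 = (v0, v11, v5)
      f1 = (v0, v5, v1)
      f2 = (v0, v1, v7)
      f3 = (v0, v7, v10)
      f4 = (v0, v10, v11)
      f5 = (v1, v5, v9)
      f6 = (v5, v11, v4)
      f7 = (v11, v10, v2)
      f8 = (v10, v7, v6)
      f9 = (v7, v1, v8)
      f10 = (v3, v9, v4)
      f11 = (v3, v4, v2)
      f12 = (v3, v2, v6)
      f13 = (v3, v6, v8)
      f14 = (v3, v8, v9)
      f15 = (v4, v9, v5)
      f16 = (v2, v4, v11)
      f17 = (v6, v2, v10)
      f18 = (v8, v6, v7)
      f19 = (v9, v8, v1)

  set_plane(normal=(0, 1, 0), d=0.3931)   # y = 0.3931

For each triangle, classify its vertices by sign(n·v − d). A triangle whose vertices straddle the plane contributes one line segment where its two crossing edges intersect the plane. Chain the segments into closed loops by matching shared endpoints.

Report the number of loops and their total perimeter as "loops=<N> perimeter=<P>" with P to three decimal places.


loops=1 perimeter=7.786

Straddling triangles (10 of 20):
  (v0,v11,v5) [+-+] → (-1.14284, 0.3931, 0.556156)–(-0.656937, 0.3931, 1.04206)  len=0.6872
  (v0,v7,v10) [++-] → (-0.656937, 0.3931, -1.04206)–(-1.14284, 0.3931, -0.556156)  len=0.6872
  (v0,v10,v11) [+--] → (-1.14284, 0.3931, -0.556156)–(-1.14284, 0.3931, 0.556156)  len=1.1123
  (v1,v5,v9) [++-] → (0.656937, 0.3931, 1.04206)–(1.14284, 0.3931, 0.556156)  len=0.6872
  (v5,v11,v4) [+--] → (-0.656937, 0.3931, 1.04206)–(0, 0.3931, 1.293)  len=0.7032
  (v10,v7,v6) [-+-] → (-0.656937, 0.3931, -1.04206)–(0, 0.3931, -1.293)  len=0.7032
  (v7,v1,v8) [++-] → (1.14284, 0.3931, -0.556156)–(0.656937, 0.3931, -1.04206)  len=0.6872
  (v4,v9,v5) [--+] → (0.656937, 0.3931, 1.04206)–(0, 0.3931, 1.293)  len=0.7032
  (v8,v6,v7) [--+] → (0, 0.3931, -1.293)–(0.656937, 0.3931, -1.04206)  len=0.7032
  (v9,v8,v1) [--+] → (1.14284, 0.3931, -0.556156)–(1.14284, 0.3931, 0.556156)  len=1.1123

Chained into 1 loop(s):
  loop 1: 10 segments, perimeter = 7.7863
Total perimeter = 7.786


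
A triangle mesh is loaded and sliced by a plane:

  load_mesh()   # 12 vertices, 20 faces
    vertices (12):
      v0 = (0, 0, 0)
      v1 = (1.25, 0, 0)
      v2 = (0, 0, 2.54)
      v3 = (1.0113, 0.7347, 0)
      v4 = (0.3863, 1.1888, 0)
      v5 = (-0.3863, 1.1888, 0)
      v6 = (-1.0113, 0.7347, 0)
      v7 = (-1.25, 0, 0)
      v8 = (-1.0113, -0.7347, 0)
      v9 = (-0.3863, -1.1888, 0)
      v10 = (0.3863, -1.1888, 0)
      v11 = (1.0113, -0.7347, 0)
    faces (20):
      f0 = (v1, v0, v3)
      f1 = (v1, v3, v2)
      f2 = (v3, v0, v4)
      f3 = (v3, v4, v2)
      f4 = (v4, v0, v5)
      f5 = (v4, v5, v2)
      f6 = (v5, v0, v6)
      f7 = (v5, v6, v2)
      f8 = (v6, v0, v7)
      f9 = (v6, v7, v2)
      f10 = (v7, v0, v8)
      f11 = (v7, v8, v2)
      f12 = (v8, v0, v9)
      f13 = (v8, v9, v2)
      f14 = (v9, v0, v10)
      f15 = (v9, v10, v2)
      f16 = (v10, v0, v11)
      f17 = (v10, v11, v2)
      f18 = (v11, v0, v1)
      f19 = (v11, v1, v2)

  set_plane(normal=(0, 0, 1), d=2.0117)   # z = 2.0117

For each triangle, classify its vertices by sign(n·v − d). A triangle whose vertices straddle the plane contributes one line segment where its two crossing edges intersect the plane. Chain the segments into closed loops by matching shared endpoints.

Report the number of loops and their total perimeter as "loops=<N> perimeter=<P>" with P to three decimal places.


loops=1 perimeter=1.607

Straddling triangles (10 of 20):
  (v1,v3,v2) [--+] → (0.210342, 0.152812, 2.0117)–(0.25999, 0, 2.0117)  len=0.1607
  (v3,v4,v2) [--+] → (0.0803474, 0.247261, 2.0117)–(0.210342, 0.152812, 2.0117)  len=0.1607
  (v4,v5,v2) [--+] → (-0.0803474, 0.247261, 2.0117)–(0.0803474, 0.247261, 2.0117)  len=0.1607
  (v5,v6,v2) [--+] → (-0.210342, 0.152812, 2.0117)–(-0.0803474, 0.247261, 2.0117)  len=0.1607
  (v6,v7,v2) [--+] → (-0.25999, 0, 2.0117)–(-0.210342, 0.152812, 2.0117)  len=0.1607
  (v7,v8,v2) [--+] → (-0.210342, -0.152812, 2.0117)–(-0.25999, 0, 2.0117)  len=0.1607
  (v8,v9,v2) [--+] → (-0.0803474, -0.247261, 2.0117)–(-0.210342, -0.152812, 2.0117)  len=0.1607
  (v9,v10,v2) [--+] → (0.0803474, -0.247261, 2.0117)–(-0.0803474, -0.247261, 2.0117)  len=0.1607
  (v10,v11,v2) [--+] → (0.210342, -0.152812, 2.0117)–(0.0803474, -0.247261, 2.0117)  len=0.1607
  (v11,v1,v2) [--+] → (0.25999, 0, 2.0117)–(0.210342, -0.152812, 2.0117)  len=0.1607

Chained into 1 loop(s):
  loop 1: 10 segments, perimeter = 1.6068
Total perimeter = 1.607


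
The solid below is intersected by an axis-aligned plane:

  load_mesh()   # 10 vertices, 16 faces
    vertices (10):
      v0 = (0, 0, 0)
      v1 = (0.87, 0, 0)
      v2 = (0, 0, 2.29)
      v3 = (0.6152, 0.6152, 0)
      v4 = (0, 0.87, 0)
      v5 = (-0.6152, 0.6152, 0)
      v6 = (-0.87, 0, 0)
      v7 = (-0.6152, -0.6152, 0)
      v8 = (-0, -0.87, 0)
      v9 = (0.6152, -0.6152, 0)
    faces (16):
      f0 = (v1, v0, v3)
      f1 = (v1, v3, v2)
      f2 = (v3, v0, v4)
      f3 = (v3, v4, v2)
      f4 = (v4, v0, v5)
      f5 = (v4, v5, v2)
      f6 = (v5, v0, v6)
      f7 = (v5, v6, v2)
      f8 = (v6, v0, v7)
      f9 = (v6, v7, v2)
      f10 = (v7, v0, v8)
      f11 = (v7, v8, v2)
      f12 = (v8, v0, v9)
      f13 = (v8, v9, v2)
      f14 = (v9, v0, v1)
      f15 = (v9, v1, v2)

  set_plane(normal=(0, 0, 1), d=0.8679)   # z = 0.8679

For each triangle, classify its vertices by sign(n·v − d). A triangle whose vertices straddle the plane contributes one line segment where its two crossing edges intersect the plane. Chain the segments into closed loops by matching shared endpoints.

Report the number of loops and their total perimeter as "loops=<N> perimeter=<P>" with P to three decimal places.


Straddling triangles (8 of 16):
  (v1,v3,v2) [--+] → (0.382042, 0.382042, 0.8679)–(0.540274, 0, 0.8679)  len=0.4135
  (v3,v4,v2) [--+] → (0, 0.540274, 0.8679)–(0.382042, 0.382042, 0.8679)  len=0.4135
  (v4,v5,v2) [--+] → (-0.382042, 0.382042, 0.8679)–(0, 0.540274, 0.8679)  len=0.4135
  (v5,v6,v2) [--+] → (-0.540274, 0, 0.8679)–(-0.382042, 0.382042, 0.8679)  len=0.4135
  (v6,v7,v2) [--+] → (-0.382042, -0.382042, 0.8679)–(-0.540274, 0, 0.8679)  len=0.4135
  (v7,v8,v2) [--+] → (0, -0.540274, 0.8679)–(-0.382042, -0.382042, 0.8679)  len=0.4135
  (v8,v9,v2) [--+] → (0.382042, -0.382042, 0.8679)–(0, -0.540274, 0.8679)  len=0.4135
  (v9,v1,v2) [--+] → (0.540274, 0, 0.8679)–(0.382042, -0.382042, 0.8679)  len=0.4135

Chained into 1 loop(s):
  loop 1: 8 segments, perimeter = 3.3081
Total perimeter = 3.308

loops=1 perimeter=3.308


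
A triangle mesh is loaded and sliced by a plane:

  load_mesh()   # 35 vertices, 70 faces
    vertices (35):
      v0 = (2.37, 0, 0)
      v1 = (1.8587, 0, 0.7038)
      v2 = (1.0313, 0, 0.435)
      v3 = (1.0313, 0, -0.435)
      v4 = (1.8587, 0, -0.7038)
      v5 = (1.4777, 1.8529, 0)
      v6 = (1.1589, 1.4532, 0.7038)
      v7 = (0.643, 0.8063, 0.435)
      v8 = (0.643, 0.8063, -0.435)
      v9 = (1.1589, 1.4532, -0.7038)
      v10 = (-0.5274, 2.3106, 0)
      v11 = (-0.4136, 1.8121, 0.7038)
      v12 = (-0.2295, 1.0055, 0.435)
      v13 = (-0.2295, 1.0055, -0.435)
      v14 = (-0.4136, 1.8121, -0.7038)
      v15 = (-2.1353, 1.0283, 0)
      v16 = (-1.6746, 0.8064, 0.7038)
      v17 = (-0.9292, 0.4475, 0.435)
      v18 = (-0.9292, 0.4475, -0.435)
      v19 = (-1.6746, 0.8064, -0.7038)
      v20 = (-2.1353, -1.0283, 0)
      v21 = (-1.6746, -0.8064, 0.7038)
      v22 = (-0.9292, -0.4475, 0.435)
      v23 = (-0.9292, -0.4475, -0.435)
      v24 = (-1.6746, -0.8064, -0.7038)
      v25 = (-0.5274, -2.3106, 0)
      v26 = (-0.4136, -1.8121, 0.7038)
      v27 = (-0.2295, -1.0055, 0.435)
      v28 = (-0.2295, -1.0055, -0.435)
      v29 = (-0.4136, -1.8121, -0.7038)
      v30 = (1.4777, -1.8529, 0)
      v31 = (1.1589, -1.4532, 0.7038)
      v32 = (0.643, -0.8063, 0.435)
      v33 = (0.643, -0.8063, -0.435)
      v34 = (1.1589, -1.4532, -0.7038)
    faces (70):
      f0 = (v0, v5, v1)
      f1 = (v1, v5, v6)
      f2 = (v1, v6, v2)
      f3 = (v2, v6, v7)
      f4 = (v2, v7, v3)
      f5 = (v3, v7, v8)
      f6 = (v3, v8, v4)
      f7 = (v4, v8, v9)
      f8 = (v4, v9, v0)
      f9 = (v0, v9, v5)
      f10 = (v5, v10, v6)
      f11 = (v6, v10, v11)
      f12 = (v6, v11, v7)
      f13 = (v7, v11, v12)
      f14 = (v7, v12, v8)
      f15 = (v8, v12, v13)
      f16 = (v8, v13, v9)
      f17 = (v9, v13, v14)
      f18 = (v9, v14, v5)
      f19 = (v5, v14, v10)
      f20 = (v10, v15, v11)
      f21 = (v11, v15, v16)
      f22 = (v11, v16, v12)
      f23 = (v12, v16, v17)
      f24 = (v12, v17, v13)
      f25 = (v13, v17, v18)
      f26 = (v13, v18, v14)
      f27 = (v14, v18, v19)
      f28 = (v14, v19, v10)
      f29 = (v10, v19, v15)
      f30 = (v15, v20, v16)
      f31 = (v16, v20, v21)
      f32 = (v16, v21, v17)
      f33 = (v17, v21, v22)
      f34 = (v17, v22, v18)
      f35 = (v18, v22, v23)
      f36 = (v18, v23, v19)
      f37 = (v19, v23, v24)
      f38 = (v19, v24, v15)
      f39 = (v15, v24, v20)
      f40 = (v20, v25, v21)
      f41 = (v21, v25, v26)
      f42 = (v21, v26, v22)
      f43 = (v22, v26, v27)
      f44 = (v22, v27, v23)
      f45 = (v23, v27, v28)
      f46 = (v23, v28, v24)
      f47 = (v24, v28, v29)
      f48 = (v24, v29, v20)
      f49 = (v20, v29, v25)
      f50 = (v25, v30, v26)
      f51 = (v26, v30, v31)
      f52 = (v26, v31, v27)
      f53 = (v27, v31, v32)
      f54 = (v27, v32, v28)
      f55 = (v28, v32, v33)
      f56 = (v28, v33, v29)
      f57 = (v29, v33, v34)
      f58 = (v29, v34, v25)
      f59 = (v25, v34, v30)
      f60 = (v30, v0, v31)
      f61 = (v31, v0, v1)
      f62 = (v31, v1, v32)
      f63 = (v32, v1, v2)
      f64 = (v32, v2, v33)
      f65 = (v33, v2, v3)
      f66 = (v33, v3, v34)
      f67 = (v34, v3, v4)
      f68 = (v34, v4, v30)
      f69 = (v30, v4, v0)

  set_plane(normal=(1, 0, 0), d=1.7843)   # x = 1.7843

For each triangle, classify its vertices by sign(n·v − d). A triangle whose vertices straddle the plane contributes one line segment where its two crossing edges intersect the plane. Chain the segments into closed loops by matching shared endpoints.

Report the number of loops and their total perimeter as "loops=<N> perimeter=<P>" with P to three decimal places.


Straddling triangles (14 of 70):
  (v0,v5,v1) [+-+] → (1.7843, 1.21623, 0)–(1.7843, 0.361826, 0.566365)  len=1.0251
  (v1,v5,v6) [+--] → (1.7843, 0.361826, 0.566365)–(1.7843, 0.154499, 0.7038)  len=0.2487
  (v1,v6,v2) [+--] → (1.7843, 0.154499, 0.7038)–(1.7843, 0, 0.679629)  len=0.1564
  (v3,v8,v4) [--+] → (1.7843, 0.049345, -0.68735)–(1.7843, 0, -0.679629)  len=0.0499
  (v4,v8,v9) [+--] → (1.7843, 0.049345, -0.68735)–(1.7843, 0.154499, -0.7038)  len=0.1064
  (v4,v9,v0) [+-+] → (1.7843, 0.154499, -0.7038)–(1.7843, 0.702782, -0.340365)  len=0.6578
  (v0,v9,v5) [+--] → (1.7843, 0.702782, -0.340365)–(1.7843, 1.21623, 0)  len=0.6160
  (v30,v0,v31) [-+-] → (1.7843, -1.21623, 0)–(1.7843, -0.702782, 0.340365)  len=0.6160
  (v31,v0,v1) [-++] → (1.7843, -0.702782, 0.340365)–(1.7843, -0.154499, 0.7038)  len=0.6578
  (v31,v1,v32) [-+-] → (1.7843, -0.154499, 0.7038)–(1.7843, -0.049345, 0.68735)  len=0.1064
  (v32,v1,v2) [-+-] → (1.7843, -0.049345, 0.68735)–(1.7843, 0, 0.679629)  len=0.0499
  (v34,v3,v4) [--+] → (1.7843, 0, -0.679629)–(1.7843, -0.154499, -0.7038)  len=0.1564
  (v34,v4,v30) [-+-] → (1.7843, -0.154499, -0.7038)–(1.7843, -0.361826, -0.566365)  len=0.2487
  (v30,v4,v0) [-++] → (1.7843, -0.361826, -0.566365)–(1.7843, -1.21623, 0)  len=1.0251

Chained into 1 loop(s):
  loop 1: 14 segments, perimeter = 5.7208
Total perimeter = 5.721

loops=1 perimeter=5.721


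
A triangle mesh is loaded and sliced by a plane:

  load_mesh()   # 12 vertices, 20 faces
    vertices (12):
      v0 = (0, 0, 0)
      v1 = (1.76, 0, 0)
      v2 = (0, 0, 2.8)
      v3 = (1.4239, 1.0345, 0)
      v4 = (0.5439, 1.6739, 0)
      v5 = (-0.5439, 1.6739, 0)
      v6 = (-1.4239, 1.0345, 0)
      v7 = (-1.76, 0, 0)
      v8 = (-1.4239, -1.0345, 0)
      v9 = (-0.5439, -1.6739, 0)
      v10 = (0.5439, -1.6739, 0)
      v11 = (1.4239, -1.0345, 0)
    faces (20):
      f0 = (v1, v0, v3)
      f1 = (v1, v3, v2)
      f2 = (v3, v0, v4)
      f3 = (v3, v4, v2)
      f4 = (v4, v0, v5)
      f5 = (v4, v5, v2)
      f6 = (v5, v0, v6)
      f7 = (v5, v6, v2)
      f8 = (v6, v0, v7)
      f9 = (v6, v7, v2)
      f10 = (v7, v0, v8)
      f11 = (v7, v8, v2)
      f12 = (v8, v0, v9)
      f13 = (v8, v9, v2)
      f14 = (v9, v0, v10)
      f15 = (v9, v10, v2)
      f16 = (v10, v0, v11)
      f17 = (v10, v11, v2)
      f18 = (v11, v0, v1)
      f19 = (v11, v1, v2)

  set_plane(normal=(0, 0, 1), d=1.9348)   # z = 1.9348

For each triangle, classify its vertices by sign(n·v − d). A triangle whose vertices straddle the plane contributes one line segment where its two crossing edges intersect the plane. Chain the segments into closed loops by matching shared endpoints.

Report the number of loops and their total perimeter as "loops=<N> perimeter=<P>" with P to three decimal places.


Straddling triangles (10 of 20):
  (v1,v3,v2) [--+] → (0.439985, 0.31966, 1.9348)–(0.54384, 0, 1.9348)  len=0.3361
  (v3,v4,v2) [--+] → (0.168065, 0.517235, 1.9348)–(0.439985, 0.31966, 1.9348)  len=0.3361
  (v4,v5,v2) [--+] → (-0.168065, 0.517235, 1.9348)–(0.168065, 0.517235, 1.9348)  len=0.3361
  (v5,v6,v2) [--+] → (-0.439985, 0.31966, 1.9348)–(-0.168065, 0.517235, 1.9348)  len=0.3361
  (v6,v7,v2) [--+] → (-0.54384, 0, 1.9348)–(-0.439985, 0.31966, 1.9348)  len=0.3361
  (v7,v8,v2) [--+] → (-0.439985, -0.31966, 1.9348)–(-0.54384, 0, 1.9348)  len=0.3361
  (v8,v9,v2) [--+] → (-0.168065, -0.517235, 1.9348)–(-0.439985, -0.31966, 1.9348)  len=0.3361
  (v9,v10,v2) [--+] → (0.168065, -0.517235, 1.9348)–(-0.168065, -0.517235, 1.9348)  len=0.3361
  (v10,v11,v2) [--+] → (0.439985, -0.31966, 1.9348)–(0.168065, -0.517235, 1.9348)  len=0.3361
  (v11,v1,v2) [--+] → (0.54384, 0, 1.9348)–(0.439985, -0.31966, 1.9348)  len=0.3361

Chained into 1 loop(s):
  loop 1: 10 segments, perimeter = 3.3612
Total perimeter = 3.361

loops=1 perimeter=3.361


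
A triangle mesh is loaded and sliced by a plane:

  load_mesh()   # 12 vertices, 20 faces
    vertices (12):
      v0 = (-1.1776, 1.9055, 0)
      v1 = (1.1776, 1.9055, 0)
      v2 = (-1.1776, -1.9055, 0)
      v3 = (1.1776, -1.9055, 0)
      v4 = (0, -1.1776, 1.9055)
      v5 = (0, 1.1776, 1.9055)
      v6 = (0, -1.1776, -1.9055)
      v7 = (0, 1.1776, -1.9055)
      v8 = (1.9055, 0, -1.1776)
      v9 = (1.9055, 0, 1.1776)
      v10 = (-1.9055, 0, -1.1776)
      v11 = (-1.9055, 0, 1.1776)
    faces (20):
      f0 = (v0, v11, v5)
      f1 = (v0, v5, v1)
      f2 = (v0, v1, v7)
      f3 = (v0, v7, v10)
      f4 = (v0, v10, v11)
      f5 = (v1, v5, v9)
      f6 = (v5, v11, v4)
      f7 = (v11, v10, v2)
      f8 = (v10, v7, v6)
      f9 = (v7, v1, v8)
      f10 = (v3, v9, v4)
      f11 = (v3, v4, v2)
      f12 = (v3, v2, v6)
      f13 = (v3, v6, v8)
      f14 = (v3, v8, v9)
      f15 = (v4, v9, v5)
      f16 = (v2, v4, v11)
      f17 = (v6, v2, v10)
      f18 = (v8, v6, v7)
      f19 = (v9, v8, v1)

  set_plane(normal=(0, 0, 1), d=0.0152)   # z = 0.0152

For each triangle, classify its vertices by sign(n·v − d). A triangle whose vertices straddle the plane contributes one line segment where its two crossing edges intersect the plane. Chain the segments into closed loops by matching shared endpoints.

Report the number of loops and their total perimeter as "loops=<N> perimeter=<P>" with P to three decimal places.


Straddling triangles (10 of 20):
  (v0,v11,v5) [-++] → (-1.187, 1.8809, 0.0152)–(-1.16821, 1.89969, 0.0152)  len=0.0266
  (v0,v5,v1) [-+-] → (-1.16821, 1.89969, 0.0152)–(1.16821, 1.89969, 0.0152)  len=2.3364
  (v0,v10,v11) [--+] → (-1.9055, 0, 0.0152)–(-1.187, 1.8809, 0.0152)  len=2.0135
  (v1,v5,v9) [-++] → (1.16821, 1.89969, 0.0152)–(1.187, 1.8809, 0.0152)  len=0.0266
  (v11,v10,v2) [+--] → (-1.9055, 0, 0.0152)–(-1.187, -1.8809, 0.0152)  len=2.0135
  (v3,v9,v4) [-++] → (1.187, -1.8809, 0.0152)–(1.16821, -1.89969, 0.0152)  len=0.0266
  (v3,v4,v2) [-+-] → (1.16821, -1.89969, 0.0152)–(-1.16821, -1.89969, 0.0152)  len=2.3364
  (v3,v8,v9) [--+] → (1.9055, 0, 0.0152)–(1.187, -1.8809, 0.0152)  len=2.0135
  (v2,v4,v11) [-++] → (-1.16821, -1.89969, 0.0152)–(-1.187, -1.8809, 0.0152)  len=0.0266
  (v9,v8,v1) [+--] → (1.9055, 0, 0.0152)–(1.187, 1.8809, 0.0152)  len=2.0135

Chained into 1 loop(s):
  loop 1: 10 segments, perimeter = 12.8330
Total perimeter = 12.833

loops=1 perimeter=12.833


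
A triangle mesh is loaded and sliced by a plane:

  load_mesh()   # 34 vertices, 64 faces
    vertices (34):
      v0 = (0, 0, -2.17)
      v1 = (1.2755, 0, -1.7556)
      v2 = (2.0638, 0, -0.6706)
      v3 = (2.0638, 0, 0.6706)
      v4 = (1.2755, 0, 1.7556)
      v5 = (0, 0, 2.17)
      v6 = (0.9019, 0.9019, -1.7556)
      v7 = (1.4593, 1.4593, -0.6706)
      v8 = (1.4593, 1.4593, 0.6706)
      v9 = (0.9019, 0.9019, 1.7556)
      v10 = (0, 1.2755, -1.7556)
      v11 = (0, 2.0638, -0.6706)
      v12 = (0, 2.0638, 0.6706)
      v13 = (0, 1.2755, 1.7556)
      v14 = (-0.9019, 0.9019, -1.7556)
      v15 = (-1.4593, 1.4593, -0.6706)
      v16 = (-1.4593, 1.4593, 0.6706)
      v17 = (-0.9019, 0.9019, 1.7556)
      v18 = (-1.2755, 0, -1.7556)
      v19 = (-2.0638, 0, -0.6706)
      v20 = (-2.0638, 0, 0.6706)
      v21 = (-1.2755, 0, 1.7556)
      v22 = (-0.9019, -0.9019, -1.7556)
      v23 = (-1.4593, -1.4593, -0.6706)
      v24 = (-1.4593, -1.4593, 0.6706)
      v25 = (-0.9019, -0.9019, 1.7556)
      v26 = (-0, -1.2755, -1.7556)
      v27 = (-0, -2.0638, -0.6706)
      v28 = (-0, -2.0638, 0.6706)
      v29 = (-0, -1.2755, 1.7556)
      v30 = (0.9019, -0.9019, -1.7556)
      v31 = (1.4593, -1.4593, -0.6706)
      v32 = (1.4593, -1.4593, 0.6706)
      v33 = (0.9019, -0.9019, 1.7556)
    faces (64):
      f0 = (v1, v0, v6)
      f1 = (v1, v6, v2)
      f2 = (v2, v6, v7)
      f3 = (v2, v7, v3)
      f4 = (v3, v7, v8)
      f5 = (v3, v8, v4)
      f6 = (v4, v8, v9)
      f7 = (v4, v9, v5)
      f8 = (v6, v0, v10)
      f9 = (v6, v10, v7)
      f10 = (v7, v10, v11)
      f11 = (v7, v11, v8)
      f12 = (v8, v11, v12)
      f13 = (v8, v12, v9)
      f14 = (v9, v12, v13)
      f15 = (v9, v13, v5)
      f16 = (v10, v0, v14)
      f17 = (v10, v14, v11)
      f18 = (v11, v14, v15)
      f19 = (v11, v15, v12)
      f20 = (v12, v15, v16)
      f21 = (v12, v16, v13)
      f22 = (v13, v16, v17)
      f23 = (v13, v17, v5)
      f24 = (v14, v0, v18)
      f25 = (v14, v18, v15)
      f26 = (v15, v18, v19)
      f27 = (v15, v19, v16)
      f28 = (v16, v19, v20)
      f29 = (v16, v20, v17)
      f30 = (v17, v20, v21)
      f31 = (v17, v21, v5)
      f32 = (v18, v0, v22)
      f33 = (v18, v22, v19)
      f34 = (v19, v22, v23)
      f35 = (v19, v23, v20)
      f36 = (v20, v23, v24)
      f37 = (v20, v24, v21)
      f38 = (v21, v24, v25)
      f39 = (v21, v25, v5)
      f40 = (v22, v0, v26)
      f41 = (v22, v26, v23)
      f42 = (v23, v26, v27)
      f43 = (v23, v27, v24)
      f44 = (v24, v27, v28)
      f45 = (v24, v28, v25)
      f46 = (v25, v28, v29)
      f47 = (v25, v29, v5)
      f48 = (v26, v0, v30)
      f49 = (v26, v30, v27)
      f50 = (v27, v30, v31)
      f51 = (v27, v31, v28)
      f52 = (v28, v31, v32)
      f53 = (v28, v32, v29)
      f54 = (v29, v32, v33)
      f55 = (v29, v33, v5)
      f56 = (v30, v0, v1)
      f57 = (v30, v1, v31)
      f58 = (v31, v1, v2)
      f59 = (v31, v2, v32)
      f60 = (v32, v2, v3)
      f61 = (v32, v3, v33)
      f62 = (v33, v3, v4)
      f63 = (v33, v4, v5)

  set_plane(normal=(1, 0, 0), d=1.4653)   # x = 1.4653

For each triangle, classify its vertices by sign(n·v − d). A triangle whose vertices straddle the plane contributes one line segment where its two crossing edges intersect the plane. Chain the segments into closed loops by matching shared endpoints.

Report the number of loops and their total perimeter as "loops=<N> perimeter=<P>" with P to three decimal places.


Straddling triangles (10 of 64):
  (v1,v6,v2) [--+] → (1.4653, 0.464573, -1.22949)–(1.4653, 0, -1.49436)  len=0.5348
  (v2,v6,v7) [+--] → (1.4653, 0.464573, -1.22949)–(1.4653, 1.44482, -0.6706)  len=1.1284
  (v2,v7,v3) [+-+] → (1.4653, 1.44482, -0.6706)–(1.4653, 1.44482, -0.657288)  len=0.0133
  (v3,v7,v8) [+--] → (1.4653, 1.44482, -0.657288)–(1.4653, 1.44482, 0.6706)  len=1.3279
  (v3,v8,v4) [+--] → (1.4653, 1.44482, 0.6706)–(1.4653, 0, 1.49436)  len=1.6632
  (v31,v1,v2) [--+] → (1.4653, 0, -1.49436)–(1.4653, -1.44482, -0.6706)  len=1.6632
  (v31,v2,v32) [-+-] → (1.4653, -1.44482, -0.6706)–(1.4653, -1.44482, 0.657288)  len=1.3279
  (v32,v2,v3) [-++] → (1.4653, -1.44482, 0.657288)–(1.4653, -1.44482, 0.6706)  len=0.0133
  (v32,v3,v33) [-+-] → (1.4653, -1.44482, 0.6706)–(1.4653, -0.464573, 1.22949)  len=1.1284
  (v33,v3,v4) [-+-] → (1.4653, -0.464573, 1.22949)–(1.4653, 0, 1.49436)  len=0.5348

Chained into 1 loop(s):
  loop 1: 10 segments, perimeter = 9.3350
Total perimeter = 9.335

loops=1 perimeter=9.335


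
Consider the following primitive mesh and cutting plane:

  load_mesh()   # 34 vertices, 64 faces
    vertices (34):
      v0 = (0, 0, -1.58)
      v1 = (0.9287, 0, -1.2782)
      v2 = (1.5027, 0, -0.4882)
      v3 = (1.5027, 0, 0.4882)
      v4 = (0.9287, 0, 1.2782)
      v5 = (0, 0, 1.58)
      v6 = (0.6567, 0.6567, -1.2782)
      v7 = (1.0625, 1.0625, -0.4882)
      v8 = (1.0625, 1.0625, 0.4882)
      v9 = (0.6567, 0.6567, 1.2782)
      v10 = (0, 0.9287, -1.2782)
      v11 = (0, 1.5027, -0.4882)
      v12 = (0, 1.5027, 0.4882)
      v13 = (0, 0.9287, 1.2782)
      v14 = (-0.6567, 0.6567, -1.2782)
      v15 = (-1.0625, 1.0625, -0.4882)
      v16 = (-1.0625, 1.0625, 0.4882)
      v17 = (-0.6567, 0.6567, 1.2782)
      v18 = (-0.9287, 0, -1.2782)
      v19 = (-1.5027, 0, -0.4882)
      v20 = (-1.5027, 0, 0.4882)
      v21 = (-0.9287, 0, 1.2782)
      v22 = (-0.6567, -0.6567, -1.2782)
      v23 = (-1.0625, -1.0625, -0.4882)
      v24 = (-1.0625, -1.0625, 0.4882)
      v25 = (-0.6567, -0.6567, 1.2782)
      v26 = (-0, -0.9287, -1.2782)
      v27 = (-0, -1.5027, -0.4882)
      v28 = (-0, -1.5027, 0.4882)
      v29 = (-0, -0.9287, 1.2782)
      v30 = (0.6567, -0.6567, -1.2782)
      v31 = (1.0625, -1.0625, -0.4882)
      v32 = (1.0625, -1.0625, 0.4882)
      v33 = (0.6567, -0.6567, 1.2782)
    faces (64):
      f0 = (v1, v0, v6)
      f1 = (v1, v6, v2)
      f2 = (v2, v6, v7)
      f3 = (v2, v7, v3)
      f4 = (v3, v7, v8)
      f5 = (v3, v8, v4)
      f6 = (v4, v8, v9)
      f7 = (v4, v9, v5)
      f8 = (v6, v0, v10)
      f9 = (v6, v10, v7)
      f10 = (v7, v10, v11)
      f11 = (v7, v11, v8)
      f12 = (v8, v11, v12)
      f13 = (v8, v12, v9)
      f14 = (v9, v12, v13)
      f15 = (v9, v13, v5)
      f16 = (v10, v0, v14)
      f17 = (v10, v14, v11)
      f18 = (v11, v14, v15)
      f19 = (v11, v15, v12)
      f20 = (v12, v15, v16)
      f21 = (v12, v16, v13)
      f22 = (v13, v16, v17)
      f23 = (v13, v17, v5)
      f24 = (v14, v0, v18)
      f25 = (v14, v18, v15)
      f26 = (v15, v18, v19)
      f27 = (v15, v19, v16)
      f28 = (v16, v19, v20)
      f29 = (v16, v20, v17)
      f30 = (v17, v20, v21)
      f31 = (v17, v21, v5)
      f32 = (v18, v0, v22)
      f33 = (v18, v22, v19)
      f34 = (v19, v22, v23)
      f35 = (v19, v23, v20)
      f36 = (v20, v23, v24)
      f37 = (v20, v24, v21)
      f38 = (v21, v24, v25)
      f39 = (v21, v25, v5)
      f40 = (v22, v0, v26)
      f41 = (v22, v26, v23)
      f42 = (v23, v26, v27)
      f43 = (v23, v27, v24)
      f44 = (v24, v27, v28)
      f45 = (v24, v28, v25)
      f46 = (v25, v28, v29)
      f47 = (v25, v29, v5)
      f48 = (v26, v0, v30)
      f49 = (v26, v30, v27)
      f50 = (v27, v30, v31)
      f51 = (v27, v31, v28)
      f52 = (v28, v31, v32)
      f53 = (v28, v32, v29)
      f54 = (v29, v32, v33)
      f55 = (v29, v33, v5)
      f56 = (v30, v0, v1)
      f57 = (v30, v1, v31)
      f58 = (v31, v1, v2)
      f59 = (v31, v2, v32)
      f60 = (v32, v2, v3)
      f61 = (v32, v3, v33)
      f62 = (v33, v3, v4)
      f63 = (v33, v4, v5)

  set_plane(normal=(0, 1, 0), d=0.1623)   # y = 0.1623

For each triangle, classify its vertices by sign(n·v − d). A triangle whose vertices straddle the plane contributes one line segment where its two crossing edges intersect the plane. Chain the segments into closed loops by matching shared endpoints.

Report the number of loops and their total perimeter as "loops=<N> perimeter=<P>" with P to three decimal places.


Straddling triangles (20 of 64):
  (v1,v0,v6) [--+] → (0.1623, 0.1623, -1.50541)–(0.861477, 0.1623, -1.2782)  len=0.7352
  (v1,v6,v2) [-+-] → (0.861477, 0.1623, -1.2782)–(1.29362, 0.1623, -0.683444)  len=0.7352
  (v2,v6,v7) [-++] → (1.29362, 0.1623, -0.683444)–(1.43546, 0.1623, -0.4882)  len=0.2413
  (v2,v7,v3) [-+-] → (1.43546, 0.1623, -0.4882)–(1.43546, 0.1623, 0.339052)  len=0.8273
  (v3,v7,v8) [-++] → (1.43546, 0.1623, 0.339052)–(1.43546, 0.1623, 0.4882)  len=0.1491
  (v3,v8,v4) [-+-] → (1.43546, 0.1623, 0.4882)–(0.949138, 0.1623, 1.15753)  len=0.8273
  (v4,v8,v9) [-++] → (0.949138, 0.1623, 1.15753)–(0.861477, 0.1623, 1.2782)  len=0.1492
  (v4,v9,v5) [-+-] → (0.861477, 0.1623, 1.2782)–(0.1623, 0.1623, 1.50541)  len=0.7352
  (v6,v0,v10) [+-+] → (0.1623, 0.1623, -1.50541)–(0, 0.1623, -1.52726)  len=0.1638
  (v9,v13,v5) [++-] → (0, 0.1623, 1.52726)–(0.1623, 0.1623, 1.50541)  len=0.1638
  (v10,v0,v14) [+-+] → (0, 0.1623, -1.52726)–(-0.1623, 0.1623, -1.50541)  len=0.1638
  (v13,v17,v5) [++-] → (-0.1623, 0.1623, 1.50541)–(0, 0.1623, 1.52726)  len=0.1638
  (v14,v0,v18) [+--] → (-0.1623, 0.1623, -1.50541)–(-0.861477, 0.1623, -1.2782)  len=0.7352
  (v14,v18,v15) [+-+] → (-0.861477, 0.1623, -1.2782)–(-0.949138, 0.1623, -1.15753)  len=0.1492
  (v15,v18,v19) [+--] → (-0.949138, 0.1623, -1.15753)–(-1.43546, 0.1623, -0.4882)  len=0.8273
  (v15,v19,v16) [+-+] → (-1.43546, 0.1623, -0.4882)–(-1.43546, 0.1623, -0.339052)  len=0.1491
  (v16,v19,v20) [+--] → (-1.43546, 0.1623, -0.339052)–(-1.43546, 0.1623, 0.4882)  len=0.8273
  (v16,v20,v17) [+-+] → (-1.43546, 0.1623, 0.4882)–(-1.29362, 0.1623, 0.683444)  len=0.2413
  (v17,v20,v21) [+--] → (-1.29362, 0.1623, 0.683444)–(-0.861477, 0.1623, 1.2782)  len=0.7352
  (v17,v21,v5) [+--] → (-0.861477, 0.1623, 1.2782)–(-0.1623, 0.1623, 1.50541)  len=0.7352

Chained into 1 loop(s):
  loop 1: 20 segments, perimeter = 9.4545
Total perimeter = 9.455

loops=1 perimeter=9.455


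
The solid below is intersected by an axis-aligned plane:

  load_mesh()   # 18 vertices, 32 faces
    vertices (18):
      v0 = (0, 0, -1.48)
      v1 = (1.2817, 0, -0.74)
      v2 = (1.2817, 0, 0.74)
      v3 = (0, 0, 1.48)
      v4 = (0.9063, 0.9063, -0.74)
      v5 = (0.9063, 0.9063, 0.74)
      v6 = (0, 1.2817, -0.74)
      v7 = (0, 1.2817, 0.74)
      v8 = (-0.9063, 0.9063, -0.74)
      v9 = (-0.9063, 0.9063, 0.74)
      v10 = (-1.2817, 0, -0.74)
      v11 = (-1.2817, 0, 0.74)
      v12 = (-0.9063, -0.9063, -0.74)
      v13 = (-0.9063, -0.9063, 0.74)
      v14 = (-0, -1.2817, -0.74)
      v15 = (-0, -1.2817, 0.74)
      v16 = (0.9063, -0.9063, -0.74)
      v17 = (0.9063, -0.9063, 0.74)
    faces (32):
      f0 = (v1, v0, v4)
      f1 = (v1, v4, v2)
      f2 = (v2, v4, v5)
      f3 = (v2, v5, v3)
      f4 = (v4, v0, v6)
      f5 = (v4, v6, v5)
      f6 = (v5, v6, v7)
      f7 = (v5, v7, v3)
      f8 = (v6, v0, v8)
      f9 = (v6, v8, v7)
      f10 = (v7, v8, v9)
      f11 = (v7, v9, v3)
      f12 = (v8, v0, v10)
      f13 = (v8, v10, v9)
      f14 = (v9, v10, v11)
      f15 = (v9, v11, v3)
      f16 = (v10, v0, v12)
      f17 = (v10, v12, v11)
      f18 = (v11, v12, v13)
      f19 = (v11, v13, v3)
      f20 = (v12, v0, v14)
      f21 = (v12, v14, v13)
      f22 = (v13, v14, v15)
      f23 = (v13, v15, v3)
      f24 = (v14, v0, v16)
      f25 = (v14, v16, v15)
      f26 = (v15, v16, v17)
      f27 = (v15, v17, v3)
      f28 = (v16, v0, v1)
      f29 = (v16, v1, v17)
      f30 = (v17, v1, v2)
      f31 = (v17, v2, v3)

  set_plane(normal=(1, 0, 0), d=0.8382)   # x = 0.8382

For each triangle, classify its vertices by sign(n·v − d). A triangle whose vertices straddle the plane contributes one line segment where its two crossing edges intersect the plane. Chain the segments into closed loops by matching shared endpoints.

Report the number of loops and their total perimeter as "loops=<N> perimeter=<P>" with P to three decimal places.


loops=1 perimeter=6.852

Straddling triangles (12 of 32):
  (v1,v0,v4) [+-+] → (0.8382, 0, -0.996058)–(0.8382, 0.8382, -0.795604)  len=0.8618
  (v2,v5,v3) [++-] → (0.8382, 0.8382, 0.795604)–(0.8382, 0, 0.996058)  len=0.8618
  (v4,v0,v6) [+--] → (0.8382, 0.8382, -0.795604)–(0.8382, 0.934508, -0.74)  len=0.1112
  (v4,v6,v5) [+-+] → (0.8382, 0.934508, -0.74)–(0.8382, 0.934508, 0.628792)  len=1.3688
  (v5,v6,v7) [+--] → (0.8382, 0.934508, 0.628792)–(0.8382, 0.934508, 0.74)  len=0.1112
  (v5,v7,v3) [+--] → (0.8382, 0.934508, 0.74)–(0.8382, 0.8382, 0.795604)  len=0.1112
  (v14,v0,v16) [--+] → (0.8382, -0.8382, -0.795604)–(0.8382, -0.934508, -0.74)  len=0.1112
  (v14,v16,v15) [-+-] → (0.8382, -0.934508, -0.74)–(0.8382, -0.934508, -0.628792)  len=0.1112
  (v15,v16,v17) [-++] → (0.8382, -0.934508, -0.628792)–(0.8382, -0.934508, 0.74)  len=1.3688
  (v15,v17,v3) [-+-] → (0.8382, -0.934508, 0.74)–(0.8382, -0.8382, 0.795604)  len=0.1112
  (v16,v0,v1) [+-+] → (0.8382, -0.8382, -0.795604)–(0.8382, 0, -0.996058)  len=0.8618
  (v17,v2,v3) [++-] → (0.8382, 0, 0.996058)–(0.8382, -0.8382, 0.795604)  len=0.8618

Chained into 1 loop(s):
  loop 1: 12 segments, perimeter = 6.8522
Total perimeter = 6.852


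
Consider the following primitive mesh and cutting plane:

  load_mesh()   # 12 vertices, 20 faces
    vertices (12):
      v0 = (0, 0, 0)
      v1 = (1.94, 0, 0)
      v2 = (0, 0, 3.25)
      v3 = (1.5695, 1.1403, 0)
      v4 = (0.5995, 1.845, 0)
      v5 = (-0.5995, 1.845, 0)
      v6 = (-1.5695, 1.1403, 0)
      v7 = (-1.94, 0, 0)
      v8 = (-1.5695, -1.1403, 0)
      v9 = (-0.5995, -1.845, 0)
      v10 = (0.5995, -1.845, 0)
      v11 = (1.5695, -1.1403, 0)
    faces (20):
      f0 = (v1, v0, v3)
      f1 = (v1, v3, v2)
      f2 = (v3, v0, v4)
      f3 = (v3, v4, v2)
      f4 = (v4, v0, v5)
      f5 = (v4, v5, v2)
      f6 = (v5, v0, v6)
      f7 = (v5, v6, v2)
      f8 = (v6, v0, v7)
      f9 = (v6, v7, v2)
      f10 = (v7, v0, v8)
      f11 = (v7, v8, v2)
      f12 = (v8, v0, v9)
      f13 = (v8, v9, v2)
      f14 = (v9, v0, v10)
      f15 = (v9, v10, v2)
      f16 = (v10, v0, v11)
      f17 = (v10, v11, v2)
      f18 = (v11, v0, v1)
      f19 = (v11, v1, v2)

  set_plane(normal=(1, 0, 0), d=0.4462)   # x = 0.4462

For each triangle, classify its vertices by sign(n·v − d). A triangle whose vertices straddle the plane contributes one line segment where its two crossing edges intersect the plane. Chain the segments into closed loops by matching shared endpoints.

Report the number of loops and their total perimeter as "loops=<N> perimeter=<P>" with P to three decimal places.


Straddling triangles (12 of 20):
  (v1,v0,v3) [+-+] → (0.4462, 0, 0)–(0.4462, 0.324181, 0)  len=0.3242
  (v1,v3,v2) [++-] → (0.4462, 0.324181, 2.32604)–(0.4462, 0, 2.5025)  len=0.3691
  (v3,v0,v4) [+-+] → (0.4462, 0.324181, 0)–(0.4462, 1.37321, 0)  len=1.0490
  (v3,v4,v2) [++-] → (0.4462, 1.37321, 0.831068)–(0.4462, 0.324181, 2.32604)  len=1.8263
  (v4,v0,v5) [+--] → (0.4462, 1.37321, 0)–(0.4462, 1.845, 0)  len=0.4718
  (v4,v5,v2) [+--] → (0.4462, 1.845, 0)–(0.4462, 1.37321, 0.831068)  len=0.9556
  (v9,v0,v10) [--+] → (0.4462, -1.37321, 0)–(0.4462, -1.845, 0)  len=0.4718
  (v9,v10,v2) [-+-] → (0.4462, -1.845, 0)–(0.4462, -1.37321, 0.831068)  len=0.9556
  (v10,v0,v11) [+-+] → (0.4462, -1.37321, 0)–(0.4462, -0.324181, 0)  len=1.0490
  (v10,v11,v2) [++-] → (0.4462, -0.324181, 2.32604)–(0.4462, -1.37321, 0.831068)  len=1.8263
  (v11,v0,v1) [+-+] → (0.4462, -0.324181, 0)–(0.4462, 0, 0)  len=0.3242
  (v11,v1,v2) [++-] → (0.4462, 0, 2.5025)–(0.4462, -0.324181, 2.32604)  len=0.3691

Chained into 1 loop(s):
  loop 1: 12 segments, perimeter = 9.9921
Total perimeter = 9.992

loops=1 perimeter=9.992


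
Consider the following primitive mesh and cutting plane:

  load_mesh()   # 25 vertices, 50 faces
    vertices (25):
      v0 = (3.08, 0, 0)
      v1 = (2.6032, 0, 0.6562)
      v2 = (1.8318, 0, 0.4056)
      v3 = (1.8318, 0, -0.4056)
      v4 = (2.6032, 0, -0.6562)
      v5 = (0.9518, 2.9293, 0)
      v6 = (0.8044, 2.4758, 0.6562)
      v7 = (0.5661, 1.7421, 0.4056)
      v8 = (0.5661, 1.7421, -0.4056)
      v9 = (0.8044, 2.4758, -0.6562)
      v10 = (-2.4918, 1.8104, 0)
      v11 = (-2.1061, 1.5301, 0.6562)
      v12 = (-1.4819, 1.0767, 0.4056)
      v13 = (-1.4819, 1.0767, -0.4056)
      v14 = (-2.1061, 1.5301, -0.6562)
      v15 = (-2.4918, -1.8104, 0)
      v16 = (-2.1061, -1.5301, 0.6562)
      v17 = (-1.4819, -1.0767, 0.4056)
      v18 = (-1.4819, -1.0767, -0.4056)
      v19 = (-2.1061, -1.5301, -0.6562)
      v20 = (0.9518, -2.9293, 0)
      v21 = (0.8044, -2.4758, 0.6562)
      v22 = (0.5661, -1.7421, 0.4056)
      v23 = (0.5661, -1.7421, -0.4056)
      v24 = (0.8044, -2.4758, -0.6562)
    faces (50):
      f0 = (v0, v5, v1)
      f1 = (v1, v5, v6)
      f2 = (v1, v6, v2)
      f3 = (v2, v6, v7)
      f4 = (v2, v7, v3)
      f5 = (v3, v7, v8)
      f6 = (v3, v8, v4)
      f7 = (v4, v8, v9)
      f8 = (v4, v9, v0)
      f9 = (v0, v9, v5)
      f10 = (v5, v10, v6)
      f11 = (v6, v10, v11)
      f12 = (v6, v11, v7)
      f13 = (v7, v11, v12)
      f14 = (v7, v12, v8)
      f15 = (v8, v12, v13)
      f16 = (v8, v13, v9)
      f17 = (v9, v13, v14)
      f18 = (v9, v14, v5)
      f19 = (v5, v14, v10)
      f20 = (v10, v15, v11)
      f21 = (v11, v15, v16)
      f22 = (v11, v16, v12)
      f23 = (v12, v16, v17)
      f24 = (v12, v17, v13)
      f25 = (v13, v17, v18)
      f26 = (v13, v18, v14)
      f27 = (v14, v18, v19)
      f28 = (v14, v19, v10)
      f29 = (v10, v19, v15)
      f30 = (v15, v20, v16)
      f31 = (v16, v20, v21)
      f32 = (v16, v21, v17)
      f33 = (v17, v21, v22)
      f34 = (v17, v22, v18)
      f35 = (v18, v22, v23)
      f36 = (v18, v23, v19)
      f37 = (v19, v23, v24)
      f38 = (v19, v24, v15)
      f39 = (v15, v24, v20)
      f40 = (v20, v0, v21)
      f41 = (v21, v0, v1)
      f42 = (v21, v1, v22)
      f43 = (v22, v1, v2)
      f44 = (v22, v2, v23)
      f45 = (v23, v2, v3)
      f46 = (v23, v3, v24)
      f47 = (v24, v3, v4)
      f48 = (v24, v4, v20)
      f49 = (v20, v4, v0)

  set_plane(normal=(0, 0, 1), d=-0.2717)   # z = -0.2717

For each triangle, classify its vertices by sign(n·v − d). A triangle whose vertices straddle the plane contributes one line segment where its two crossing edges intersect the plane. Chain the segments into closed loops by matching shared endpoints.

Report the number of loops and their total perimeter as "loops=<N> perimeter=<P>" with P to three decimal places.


loops=2 perimeter=27.710

Straddling triangles (20 of 50):
  (v2,v7,v3) [++-] → (1.62288, 0.287558, -0.2717)–(1.8318, 0, -0.2717)  len=0.3554
  (v3,v7,v8) [-+-] → (1.62288, 0.287558, -0.2717)–(0.5661, 1.7421, -0.2717)  len=1.7979
  (v4,v9,v0) [--+] → (2.13779, 1.02511, -0.2717)–(2.88258, 0, -0.2717)  len=1.2671
  (v0,v9,v5) [+-+] → (2.13779, 1.02511, -0.2717)–(0.890769, 2.74153, -0.2717)  len=2.1216
  (v7,v12,v8) [++-] → (0.228049, 1.63227, -0.2717)–(0.5661, 1.7421, -0.2717)  len=0.3554
  (v8,v12,v13) [-+-] → (0.228049, 1.63227, -0.2717)–(-1.4819, 1.0767, -0.2717)  len=1.7979
  (v9,v14,v5) [--+] → (-0.314325, 2.34996, -0.2717)–(0.890769, 2.74153, -0.2717)  len=1.2671
  (v5,v14,v10) [+-+] → (-0.314325, 2.34996, -0.2717)–(-2.3321, 1.69434, -0.2717)  len=2.1216
  (v12,v17,v13) [++-] → (-1.4819, 0.721251, -0.2717)–(-1.4819, 1.0767, -0.2717)  len=0.3554
  (v13,v17,v18) [-+-] → (-1.4819, 0.721251, -0.2717)–(-1.4819, -1.0767, -0.2717)  len=1.7980
  (v14,v19,v10) [--+] → (-2.3321, 0.427264, -0.2717)–(-2.3321, 1.69434, -0.2717)  len=1.2671
  (v10,v19,v15) [+-+] → (-2.3321, 0.427264, -0.2717)–(-2.3321, -1.69434, -0.2717)  len=2.1216
  (v17,v22,v18) [++-] → (-1.14385, -1.18653, -0.2717)–(-1.4819, -1.0767, -0.2717)  len=0.3554
  (v18,v22,v23) [-+-] → (-1.14385, -1.18653, -0.2717)–(0.5661, -1.7421, -0.2717)  len=1.7979
  (v19,v24,v15) [--+] → (-1.12701, -2.08591, -0.2717)–(-2.3321, -1.69434, -0.2717)  len=1.2671
  (v15,v24,v20) [+-+] → (-1.12701, -2.08591, -0.2717)–(0.890769, -2.74153, -0.2717)  len=2.1216
  (v22,v2,v23) [++-] → (0.775022, -1.45454, -0.2717)–(0.5661, -1.7421, -0.2717)  len=0.3554
  (v23,v2,v3) [-+-] → (0.775022, -1.45454, -0.2717)–(1.8318, 0, -0.2717)  len=1.7979
  (v24,v4,v20) [--+] → (1.63556, -1.71642, -0.2717)–(0.890769, -2.74153, -0.2717)  len=1.2671
  (v20,v4,v0) [+-+] → (1.63556, -1.71642, -0.2717)–(2.88258, 0, -0.2717)  len=2.1216

Chained into 2 loop(s):
  loop 1: 10 segments, perimeter = 10.7669
  loop 2: 10 segments, perimeter = 16.9435
Total perimeter = 27.710
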